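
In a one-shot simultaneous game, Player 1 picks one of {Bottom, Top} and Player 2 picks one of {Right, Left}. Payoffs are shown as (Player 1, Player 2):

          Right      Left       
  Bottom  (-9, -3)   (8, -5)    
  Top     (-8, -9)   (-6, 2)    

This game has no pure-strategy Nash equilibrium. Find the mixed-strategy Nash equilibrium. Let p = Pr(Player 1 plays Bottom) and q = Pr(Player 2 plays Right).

p = 11/13, q = 14/15

Player 2's indifference between Right and Left determines Player 1's mixing probability p:
  Player 2's expected payoff from Right: p·(-3) + (1−p)·(-9) = 6p - 9
  Player 2's expected payoff from Left: p·(-5) + (1−p)·2 = -7p + 2
  6p - 9 = -7p + 2  ⇒  13p = 11  ⇒  p = 11/13.
For Player 1 to be willing to mix, Player 1 must be indifferent between Bottom and Top, which pins down Player 2's mix.
  Player 1's payoff from Bottom: q·(-9) + (1−q)·8 = -17q + 8
  Player 1's payoff from Top: q·(-8) + (1−q)·(-6) = -2q - 6
  -17q + 8 = -2q - 6  ⇒  -15q = -14  ⇒  q = 14/15.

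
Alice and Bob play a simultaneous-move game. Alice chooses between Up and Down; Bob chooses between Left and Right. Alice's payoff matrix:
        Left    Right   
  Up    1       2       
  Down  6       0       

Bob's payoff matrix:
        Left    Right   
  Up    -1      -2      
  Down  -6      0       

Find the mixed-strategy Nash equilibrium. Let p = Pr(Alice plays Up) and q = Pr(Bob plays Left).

p = 6/7, q = 2/7

Bob's indifference between Left and Right determines Alice's mixing probability p:
  Bob's payoff to Left: p·(-1) + (1−p)·(-6) = 5p - 6
  Bob's payoff to Right: p·(-2) + (1−p)·0 = -2p
  5p - 6 = -2p  ⇒  7p = 6  ⇒  p = 6/7.
Set Alice's expected payoff from Up equal to that from Down:
  Alice's payoff to Up: q·1 + (1−q)·2 = -q + 2
  Alice's payoff to Down: q·6 + (1−q)·0 = 6q
  -q + 2 = 6q  ⇒  -7q = -2  ⇒  q = 2/7.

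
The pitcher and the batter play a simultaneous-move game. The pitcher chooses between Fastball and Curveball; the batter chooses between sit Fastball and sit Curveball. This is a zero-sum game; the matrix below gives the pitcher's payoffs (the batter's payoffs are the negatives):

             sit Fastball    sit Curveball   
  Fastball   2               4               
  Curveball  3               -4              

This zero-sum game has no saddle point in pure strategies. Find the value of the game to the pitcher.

v = 20/9

The pitcher's indifference between Fastball and Curveball determines the batter's mixing probability q:
  the pitcher's expected payoff from Fastball: q·2 + (1−q)·4 = -2q + 4
  the pitcher's expected payoff from Curveball: q·3 + (1−q)·(-4) = 7q - 4
  -2q + 4 = 7q - 4  ⇒  -9q = -8  ⇒  q = 8/9.
The value is the pitcher's expected payoff against this mix (using Fastball): (8/9)·2 + (1/9)·4 = 20/9.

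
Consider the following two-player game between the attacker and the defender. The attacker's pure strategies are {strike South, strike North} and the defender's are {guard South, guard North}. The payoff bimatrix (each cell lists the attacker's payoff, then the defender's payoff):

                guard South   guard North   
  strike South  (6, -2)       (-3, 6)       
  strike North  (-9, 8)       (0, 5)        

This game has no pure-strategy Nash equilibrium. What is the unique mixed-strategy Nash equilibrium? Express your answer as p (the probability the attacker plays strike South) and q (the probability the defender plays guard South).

The defender's indifference between guard South and guard North determines the attacker's mixing probability p:
  the defender's expected payoff from guard South: p·(-2) + (1−p)·8 = -10p + 8
  the defender's expected payoff from guard North: p·6 + (1−p)·5 = p + 5
  -10p + 8 = p + 5  ⇒  -11p = -3  ⇒  p = 3/11.
For the attacker to be willing to mix, the attacker must be indifferent between strike South and strike North, which pins down the defender's mix.
  the attacker's payoff from strike South: q·6 + (1−q)·(-3) = 9q - 3
  the attacker's payoff from strike North: q·(-9) + (1−q)·0 = -9q
  9q - 3 = -9q  ⇒  18q = 3  ⇒  q = 1/6.

p = 3/11, q = 1/6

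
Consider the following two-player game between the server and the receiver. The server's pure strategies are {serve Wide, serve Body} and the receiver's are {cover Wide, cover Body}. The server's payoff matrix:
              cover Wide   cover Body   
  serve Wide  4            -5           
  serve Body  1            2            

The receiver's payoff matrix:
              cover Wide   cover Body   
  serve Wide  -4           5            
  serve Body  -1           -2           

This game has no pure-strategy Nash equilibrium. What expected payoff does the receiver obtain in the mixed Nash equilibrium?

The server's mix must leave the receiver indifferent between cover Wide and cover Body.
  the receiver's payoff from cover Wide: p·(-4) + (1−p)·(-1) = -3p - 1
  the receiver's payoff from cover Body: p·5 + (1−p)·(-2) = 7p - 2
  -3p - 1 = 7p - 2  ⇒  -10p = -1  ⇒  p = 1/10.
At equilibrium the receiver is indifferent across columns, so the receiver's payoff equals the payoff from cover Wide: (1/10)·(-4) + (9/10)·(-1) = -13/10.

-13/10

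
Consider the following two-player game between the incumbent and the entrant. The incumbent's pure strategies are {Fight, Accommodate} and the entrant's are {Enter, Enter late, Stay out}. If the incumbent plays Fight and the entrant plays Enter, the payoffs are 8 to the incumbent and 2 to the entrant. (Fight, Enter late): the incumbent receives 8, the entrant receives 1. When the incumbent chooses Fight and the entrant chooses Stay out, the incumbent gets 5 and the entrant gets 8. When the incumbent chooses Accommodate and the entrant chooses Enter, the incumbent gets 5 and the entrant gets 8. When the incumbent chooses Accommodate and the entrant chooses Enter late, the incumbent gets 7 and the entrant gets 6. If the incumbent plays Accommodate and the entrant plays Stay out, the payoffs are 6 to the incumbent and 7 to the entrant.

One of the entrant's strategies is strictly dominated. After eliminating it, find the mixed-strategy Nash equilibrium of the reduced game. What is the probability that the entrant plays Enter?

q = 1/4

The entrant's strategy Enter late is strictly dominated by Enter: 2 > 1 and 8 > 6. Eliminate Enter late.
The entrant's mix must leave the incumbent indifferent between Fight and Accommodate.
  the incumbent's payoff to Fight: q·8 + (1−q)·5 = 3q + 5
  the incumbent's payoff to Accommodate: q·5 + (1−q)·6 = -q + 6
  3q + 5 = -q + 6  ⇒  4q = 1  ⇒  q = 1/4.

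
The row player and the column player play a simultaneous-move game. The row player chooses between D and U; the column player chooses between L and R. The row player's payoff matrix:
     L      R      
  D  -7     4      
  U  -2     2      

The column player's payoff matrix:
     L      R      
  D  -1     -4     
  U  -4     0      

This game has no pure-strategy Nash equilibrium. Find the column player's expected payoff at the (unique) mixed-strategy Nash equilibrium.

Set the column player's expected payoff from L equal to that from R:
  the column player's expected payoff from L: p·(-1) + (1−p)·(-4) = 3p - 4
  the column player's expected payoff from R: p·(-4) + (1−p)·0 = -4p
  3p - 4 = -4p  ⇒  7p = 4  ⇒  p = 4/7.
At equilibrium the column player is indifferent across columns, so the column player's payoff equals the payoff from L: (4/7)·(-1) + (3/7)·(-4) = -16/7.

-16/7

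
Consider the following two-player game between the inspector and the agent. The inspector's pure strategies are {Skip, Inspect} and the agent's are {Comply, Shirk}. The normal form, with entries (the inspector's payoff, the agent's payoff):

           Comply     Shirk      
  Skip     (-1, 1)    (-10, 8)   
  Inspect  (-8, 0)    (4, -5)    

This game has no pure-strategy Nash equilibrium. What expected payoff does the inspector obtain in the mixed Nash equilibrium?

-4

The inspector's indifference between Skip and Inspect determines the agent's mixing probability q:
  the inspector's payoff to Skip: q·(-1) + (1−q)·(-10) = 9q - 10
  the inspector's payoff to Inspect: q·(-8) + (1−q)·4 = -12q + 4
  9q - 10 = -12q + 4  ⇒  21q = 14  ⇒  q = 2/3.
At equilibrium the inspector is indifferent across rows, so the inspector's payoff equals the payoff from Skip: (2/3)·(-1) + (1/3)·(-10) = -4.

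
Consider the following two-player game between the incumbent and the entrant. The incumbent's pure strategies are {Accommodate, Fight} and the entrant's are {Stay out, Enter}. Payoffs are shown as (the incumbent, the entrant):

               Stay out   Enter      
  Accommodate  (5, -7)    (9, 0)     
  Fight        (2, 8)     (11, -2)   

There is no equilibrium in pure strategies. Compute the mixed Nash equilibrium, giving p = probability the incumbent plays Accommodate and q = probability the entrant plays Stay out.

The incumbent's mix must leave the entrant indifferent between Stay out and Enter.
  the entrant's payoff to Stay out: p·(-7) + (1−p)·8 = -15p + 8
  the entrant's payoff to Enter: p·0 + (1−p)·(-2) = 2p - 2
  -15p + 8 = 2p - 2  ⇒  -17p = -10  ⇒  p = 10/17.
In a mixed equilibrium the incumbent is indifferent between Accommodate and Fight; this condition fixes q.
  the incumbent's payoff to Accommodate: q·5 + (1−q)·9 = -4q + 9
  the incumbent's payoff to Fight: q·2 + (1−q)·11 = -9q + 11
  -4q + 9 = -9q + 11  ⇒  5q = 2  ⇒  q = 2/5.

p = 10/17, q = 2/5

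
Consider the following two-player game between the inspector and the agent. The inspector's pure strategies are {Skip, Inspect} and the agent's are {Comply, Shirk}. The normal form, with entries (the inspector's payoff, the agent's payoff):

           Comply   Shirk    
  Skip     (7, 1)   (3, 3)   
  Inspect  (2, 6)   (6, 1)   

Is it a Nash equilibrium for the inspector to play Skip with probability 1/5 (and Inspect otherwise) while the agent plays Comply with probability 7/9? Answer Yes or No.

No

Given the inspector's mix p = 1/5, the agent's payoff from Comply is 5 but from Shirk is 7/5. The agent strictly prefers Comply, so the agent would not mix.
So the proposed profile is not a Nash equilibrium.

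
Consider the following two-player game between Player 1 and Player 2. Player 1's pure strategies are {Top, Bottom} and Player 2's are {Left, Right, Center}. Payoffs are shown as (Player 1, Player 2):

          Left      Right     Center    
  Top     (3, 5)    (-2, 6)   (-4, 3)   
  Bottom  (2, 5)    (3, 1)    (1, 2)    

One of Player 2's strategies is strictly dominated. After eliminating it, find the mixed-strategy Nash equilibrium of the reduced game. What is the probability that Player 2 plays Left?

q = 5/6

Player 2's strategy Center is strictly dominated by Left: 5 > 3 and 5 > 2. Eliminate Center.
Set Player 1's expected payoff from Top equal to that from Bottom:
  Player 1's payoff to Top: q·3 + (1−q)·(-2) = 5q - 2
  Player 1's payoff to Bottom: q·2 + (1−q)·3 = -q + 3
  5q - 2 = -q + 3  ⇒  6q = 5  ⇒  q = 5/6.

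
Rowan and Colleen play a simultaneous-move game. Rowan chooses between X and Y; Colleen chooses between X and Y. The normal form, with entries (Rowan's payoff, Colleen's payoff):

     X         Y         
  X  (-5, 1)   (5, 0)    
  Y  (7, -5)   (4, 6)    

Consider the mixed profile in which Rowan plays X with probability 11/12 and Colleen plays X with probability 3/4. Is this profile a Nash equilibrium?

Given Colleen's mix q = 3/4, Rowan's payoff from X is -5/2 but from Y is 25/4. Rowan strictly prefers Y, so Rowan would not mix.
So the proposed profile is not a Nash equilibrium.

No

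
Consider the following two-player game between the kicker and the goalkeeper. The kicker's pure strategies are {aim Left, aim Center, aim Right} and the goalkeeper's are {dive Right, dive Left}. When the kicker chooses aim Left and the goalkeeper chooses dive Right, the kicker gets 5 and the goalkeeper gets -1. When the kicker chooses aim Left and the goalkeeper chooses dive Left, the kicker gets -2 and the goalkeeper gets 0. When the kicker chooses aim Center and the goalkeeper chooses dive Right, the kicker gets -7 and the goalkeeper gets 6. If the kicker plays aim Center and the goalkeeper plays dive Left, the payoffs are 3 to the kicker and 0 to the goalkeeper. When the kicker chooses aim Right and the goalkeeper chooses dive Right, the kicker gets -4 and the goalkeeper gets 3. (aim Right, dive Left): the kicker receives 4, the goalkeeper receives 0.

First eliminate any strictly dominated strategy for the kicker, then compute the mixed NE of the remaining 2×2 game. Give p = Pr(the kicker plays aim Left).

p = 3/4

The kicker's strategy aim Center is strictly dominated by aim Right: -4 > -7 and 4 > 3. Eliminate aim Center.
For the goalkeeper to be willing to mix, the goalkeeper must be indifferent between dive Right and dive Left, which pins down the kicker's mix.
  the goalkeeper's payoff to dive Right: p·(-1) + (1−p)·3 = -4p + 3
  the goalkeeper's payoff to dive Left: p·0 + (1−p)·0 = 0
  -4p + 3 = 0  ⇒  -4p = -3  ⇒  p = 3/4.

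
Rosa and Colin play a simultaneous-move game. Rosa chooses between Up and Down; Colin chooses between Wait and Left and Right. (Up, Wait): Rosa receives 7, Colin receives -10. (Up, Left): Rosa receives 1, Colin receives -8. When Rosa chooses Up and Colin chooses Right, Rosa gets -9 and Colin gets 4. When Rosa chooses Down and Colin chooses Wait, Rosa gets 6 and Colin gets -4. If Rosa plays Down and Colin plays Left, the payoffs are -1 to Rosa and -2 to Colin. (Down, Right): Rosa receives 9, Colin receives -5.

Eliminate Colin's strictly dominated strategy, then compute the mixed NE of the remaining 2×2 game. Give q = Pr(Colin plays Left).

Colin's strategy Wait is strictly dominated by Left: -8 > -10 and -2 > -4. Eliminate Wait.
For Rosa to be willing to mix, Rosa must be indifferent between Up and Down, which pins down Colin's mix.
  Rosa's payoff to Up: q·1 + (1−q)·(-9) = 10q - 9
  Rosa's payoff to Down: q·(-1) + (1−q)·9 = -10q + 9
  10q - 9 = -10q + 9  ⇒  20q = 18  ⇒  q = 9/10.

q = 9/10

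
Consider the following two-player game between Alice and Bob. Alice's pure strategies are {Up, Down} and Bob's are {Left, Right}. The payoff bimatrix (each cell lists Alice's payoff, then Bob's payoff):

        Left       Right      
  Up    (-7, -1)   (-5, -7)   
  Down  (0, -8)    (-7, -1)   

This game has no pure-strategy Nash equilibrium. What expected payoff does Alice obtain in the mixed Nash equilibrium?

-49/9

Alice's indifference between Up and Down determines Bob's mixing probability q:
  Alice's expected payoff from Up: q·(-7) + (1−q)·(-5) = -2q - 5
  Alice's expected payoff from Down: q·0 + (1−q)·(-7) = 7q - 7
  -2q - 5 = 7q - 7  ⇒  -9q = -2  ⇒  q = 2/9.
At equilibrium Alice is indifferent across rows, so Alice's payoff equals the payoff from Up: (2/9)·(-7) + (7/9)·(-5) = -49/9.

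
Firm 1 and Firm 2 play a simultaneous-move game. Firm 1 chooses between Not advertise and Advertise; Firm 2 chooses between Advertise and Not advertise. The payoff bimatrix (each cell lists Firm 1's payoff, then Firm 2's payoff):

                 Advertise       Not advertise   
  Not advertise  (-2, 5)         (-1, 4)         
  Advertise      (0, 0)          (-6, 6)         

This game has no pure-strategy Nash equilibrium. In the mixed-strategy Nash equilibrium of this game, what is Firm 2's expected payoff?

Firm 2's indifference between Advertise and Not advertise determines Firm 1's mixing probability p:
  Firm 2's payoff to Advertise: p·5 + (1−p)·0 = 5p
  Firm 2's payoff to Not advertise: p·4 + (1−p)·6 = -2p + 6
  5p = -2p + 6  ⇒  7p = 6  ⇒  p = 6/7.
At equilibrium Firm 2 is indifferent across columns, so Firm 2's payoff equals the payoff from Advertise: (6/7)·5 + (1/7)·0 = 30/7.

30/7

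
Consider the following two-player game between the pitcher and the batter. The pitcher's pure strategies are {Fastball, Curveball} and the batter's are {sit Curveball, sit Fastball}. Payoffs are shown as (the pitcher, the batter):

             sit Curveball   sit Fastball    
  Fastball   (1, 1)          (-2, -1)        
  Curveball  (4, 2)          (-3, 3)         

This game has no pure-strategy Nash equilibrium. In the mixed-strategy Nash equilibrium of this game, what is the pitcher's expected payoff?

-5/4

Set the pitcher's expected payoff from Fastball equal to that from Curveball:
  the pitcher's payoff to Fastball: q·1 + (1−q)·(-2) = 3q - 2
  the pitcher's payoff to Curveball: q·4 + (1−q)·(-3) = 7q - 3
  3q - 2 = 7q - 3  ⇒  -4q = -1  ⇒  q = 1/4.
At equilibrium the pitcher is indifferent across rows, so the pitcher's payoff equals the payoff from Fastball: (1/4)·1 + (3/4)·(-2) = -5/4.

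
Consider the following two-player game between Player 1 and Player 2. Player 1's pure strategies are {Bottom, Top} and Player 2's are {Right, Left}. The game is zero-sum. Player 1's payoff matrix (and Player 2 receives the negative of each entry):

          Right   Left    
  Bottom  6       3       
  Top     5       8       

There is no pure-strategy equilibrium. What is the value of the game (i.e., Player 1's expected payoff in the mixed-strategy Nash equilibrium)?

v = 11/2

Set Player 1's expected payoff from Bottom equal to that from Top:
  Player 1's expected payoff from Bottom: q·6 + (1−q)·3 = 3q + 3
  Player 1's expected payoff from Top: q·5 + (1−q)·8 = -3q + 8
  3q + 3 = -3q + 8  ⇒  6q = 5  ⇒  q = 5/6.
The value is Player 1's expected payoff against this mix (using Bottom): (5/6)·6 + (1/6)·3 = 11/2.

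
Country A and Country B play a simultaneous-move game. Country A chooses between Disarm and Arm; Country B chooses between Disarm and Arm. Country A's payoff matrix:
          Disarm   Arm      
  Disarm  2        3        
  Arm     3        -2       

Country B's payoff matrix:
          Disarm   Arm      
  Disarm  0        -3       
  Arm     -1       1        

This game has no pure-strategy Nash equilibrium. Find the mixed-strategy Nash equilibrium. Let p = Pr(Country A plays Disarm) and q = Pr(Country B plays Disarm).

p = 2/5, q = 5/6

For Country B to be willing to mix, Country B must be indifferent between Disarm and Arm, which pins down Country A's mix.
  Country B's payoff to Disarm: p·0 + (1−p)·(-1) = p - 1
  Country B's payoff to Arm: p·(-3) + (1−p)·1 = -4p + 1
  p - 1 = -4p + 1  ⇒  5p = 2  ⇒  p = 2/5.
In a mixed equilibrium Country A is indifferent between Disarm and Arm; this condition fixes q.
  Country A's expected payoff from Disarm: q·2 + (1−q)·3 = -q + 3
  Country A's expected payoff from Arm: q·3 + (1−q)·(-2) = 5q - 2
  -q + 3 = 5q - 2  ⇒  -6q = -5  ⇒  q = 5/6.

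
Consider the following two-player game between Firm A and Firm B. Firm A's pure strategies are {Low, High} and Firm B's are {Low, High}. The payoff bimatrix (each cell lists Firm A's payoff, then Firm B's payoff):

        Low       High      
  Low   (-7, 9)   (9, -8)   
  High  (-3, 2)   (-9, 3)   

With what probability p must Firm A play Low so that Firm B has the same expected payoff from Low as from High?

Firm A's mix must leave Firm B indifferent between Low and High.
  Firm B's payoff from Low: p·9 + (1−p)·2 = 7p + 2
  Firm B's payoff from High: p·(-8) + (1−p)·3 = -11p + 3
  7p + 2 = -11p + 3  ⇒  18p = 1  ⇒  p = 1/18.

p = 1/18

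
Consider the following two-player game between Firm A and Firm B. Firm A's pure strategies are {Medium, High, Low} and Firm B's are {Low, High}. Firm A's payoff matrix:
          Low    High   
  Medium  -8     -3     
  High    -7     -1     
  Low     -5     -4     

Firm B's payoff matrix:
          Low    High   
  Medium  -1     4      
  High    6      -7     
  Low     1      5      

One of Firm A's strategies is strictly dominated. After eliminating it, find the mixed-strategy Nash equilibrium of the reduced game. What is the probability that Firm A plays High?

Firm A's strategy Medium is strictly dominated by High: -7 > -8 and -1 > -3. Eliminate Medium.
Set Firm B's expected payoff from Low equal to that from High:
  Firm B's expected payoff from Low: p·6 + (1−p)·1 = 5p + 1
  Firm B's expected payoff from High: p·(-7) + (1−p)·5 = -12p + 5
  5p + 1 = -12p + 5  ⇒  17p = 4  ⇒  p = 4/17.

p = 4/17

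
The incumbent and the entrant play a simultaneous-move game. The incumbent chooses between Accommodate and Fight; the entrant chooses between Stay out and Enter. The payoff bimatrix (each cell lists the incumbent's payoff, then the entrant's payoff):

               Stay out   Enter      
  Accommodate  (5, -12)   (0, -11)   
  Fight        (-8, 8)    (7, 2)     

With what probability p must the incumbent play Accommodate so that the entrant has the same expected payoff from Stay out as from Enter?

p = 6/7

In a mixed equilibrium the entrant is indifferent between Stay out and Enter; this condition fixes p.
  the entrant's payoff from Stay out: p·(-12) + (1−p)·8 = -20p + 8
  the entrant's payoff from Enter: p·(-11) + (1−p)·2 = -13p + 2
  -20p + 8 = -13p + 2  ⇒  -7p = -6  ⇒  p = 6/7.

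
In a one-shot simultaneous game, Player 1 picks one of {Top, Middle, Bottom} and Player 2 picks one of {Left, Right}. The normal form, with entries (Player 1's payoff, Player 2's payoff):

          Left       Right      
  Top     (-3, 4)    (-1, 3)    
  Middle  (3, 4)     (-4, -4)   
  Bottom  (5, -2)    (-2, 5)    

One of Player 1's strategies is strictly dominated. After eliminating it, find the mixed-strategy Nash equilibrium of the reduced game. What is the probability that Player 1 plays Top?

Player 1's strategy Middle is strictly dominated by Bottom: 5 > 3 and -2 > -4. Eliminate Middle.
Set Player 2's expected payoff from Left equal to that from Right:
  Player 2's payoff from Left: p·4 + (1−p)·(-2) = 6p - 2
  Player 2's payoff from Right: p·3 + (1−p)·5 = -2p + 5
  6p - 2 = -2p + 5  ⇒  8p = 7  ⇒  p = 7/8.

p = 7/8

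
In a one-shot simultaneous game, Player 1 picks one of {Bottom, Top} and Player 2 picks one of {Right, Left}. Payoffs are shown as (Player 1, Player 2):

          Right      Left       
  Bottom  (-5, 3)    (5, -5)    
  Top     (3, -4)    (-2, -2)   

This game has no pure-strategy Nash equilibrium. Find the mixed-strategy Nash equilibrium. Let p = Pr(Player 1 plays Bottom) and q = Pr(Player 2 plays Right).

Player 1's mix must leave Player 2 indifferent between Right and Left.
  Player 2's payoff from Right: p·3 + (1−p)·(-4) = 7p - 4
  Player 2's payoff from Left: p·(-5) + (1−p)·(-2) = -3p - 2
  7p - 4 = -3p - 2  ⇒  10p = 2  ⇒  p = 1/5.
Player 2's mix must leave Player 1 indifferent between Bottom and Top.
  Player 1's expected payoff from Bottom: q·(-5) + (1−q)·5 = -10q + 5
  Player 1's expected payoff from Top: q·3 + (1−q)·(-2) = 5q - 2
  -10q + 5 = 5q - 2  ⇒  -15q = -7  ⇒  q = 7/15.

p = 1/5, q = 7/15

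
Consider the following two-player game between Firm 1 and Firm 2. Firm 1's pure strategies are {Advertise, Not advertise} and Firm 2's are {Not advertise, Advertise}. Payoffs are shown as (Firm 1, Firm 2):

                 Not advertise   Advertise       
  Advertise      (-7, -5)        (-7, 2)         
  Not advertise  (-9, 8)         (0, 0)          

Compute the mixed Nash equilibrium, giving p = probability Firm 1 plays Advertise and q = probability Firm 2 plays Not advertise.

p = 8/15, q = 7/9

For Firm 2 to be willing to mix, Firm 2 must be indifferent between Not advertise and Advertise, which pins down Firm 1's mix.
  Firm 2's payoff from Not advertise: p·(-5) + (1−p)·8 = -13p + 8
  Firm 2's payoff from Advertise: p·2 + (1−p)·0 = 2p
  -13p + 8 = 2p  ⇒  -15p = -8  ⇒  p = 8/15.
Firm 1's indifference between Advertise and Not advertise determines Firm 2's mixing probability q:
  Firm 1's payoff to Advertise: q·(-7) + (1−q)·(-7) = -7
  Firm 1's payoff to Not advertise: q·(-9) + (1−q)·0 = -9q
  -7 = -9q  ⇒  9q = 7  ⇒  q = 7/9.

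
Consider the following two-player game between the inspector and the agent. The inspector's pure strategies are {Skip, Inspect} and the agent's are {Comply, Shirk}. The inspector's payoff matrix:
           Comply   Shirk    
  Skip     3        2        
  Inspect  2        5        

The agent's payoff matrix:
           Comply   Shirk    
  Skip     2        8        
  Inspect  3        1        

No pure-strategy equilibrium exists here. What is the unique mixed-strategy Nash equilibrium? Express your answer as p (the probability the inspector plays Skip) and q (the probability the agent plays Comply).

For the agent to be willing to mix, the agent must be indifferent between Comply and Shirk, which pins down the inspector's mix.
  the agent's payoff from Comply: p·2 + (1−p)·3 = -p + 3
  the agent's payoff from Shirk: p·8 + (1−p)·1 = 7p + 1
  -p + 3 = 7p + 1  ⇒  -8p = -2  ⇒  p = 1/4.
The inspector's indifference between Skip and Inspect determines the agent's mixing probability q:
  the inspector's expected payoff from Skip: q·3 + (1−q)·2 = q + 2
  the inspector's expected payoff from Inspect: q·2 + (1−q)·5 = -3q + 5
  q + 2 = -3q + 5  ⇒  4q = 3  ⇒  q = 3/4.

p = 1/4, q = 3/4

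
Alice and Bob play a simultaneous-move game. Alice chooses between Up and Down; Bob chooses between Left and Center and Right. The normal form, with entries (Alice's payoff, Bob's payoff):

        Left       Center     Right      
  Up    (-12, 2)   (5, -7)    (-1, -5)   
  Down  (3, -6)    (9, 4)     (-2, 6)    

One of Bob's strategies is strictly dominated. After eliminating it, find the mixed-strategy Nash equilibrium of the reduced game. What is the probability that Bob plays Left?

Bob's strategy Center is strictly dominated by Right: -5 > -7 and 6 > 4. Eliminate Center.
Alice's indifference between Up and Down determines Bob's mixing probability q:
  Alice's payoff from Up: q·(-12) + (1−q)·(-1) = -11q - 1
  Alice's payoff from Down: q·3 + (1−q)·(-2) = 5q - 2
  -11q - 1 = 5q - 2  ⇒  -16q = -1  ⇒  q = 1/16.

q = 1/16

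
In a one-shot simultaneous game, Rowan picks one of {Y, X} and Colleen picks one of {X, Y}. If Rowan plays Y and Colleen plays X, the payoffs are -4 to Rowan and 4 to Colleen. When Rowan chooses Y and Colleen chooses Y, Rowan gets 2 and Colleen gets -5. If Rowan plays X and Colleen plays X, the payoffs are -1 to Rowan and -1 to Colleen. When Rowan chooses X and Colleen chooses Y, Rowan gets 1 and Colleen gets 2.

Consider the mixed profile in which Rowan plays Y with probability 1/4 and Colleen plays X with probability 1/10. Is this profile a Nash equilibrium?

Given Colleen's mix q = 1/10, Rowan's payoff from Y is 7/5 but from X is 4/5. Rowan strictly prefers Y, so Rowan would not mix.
So the proposed profile is not a Nash equilibrium.

No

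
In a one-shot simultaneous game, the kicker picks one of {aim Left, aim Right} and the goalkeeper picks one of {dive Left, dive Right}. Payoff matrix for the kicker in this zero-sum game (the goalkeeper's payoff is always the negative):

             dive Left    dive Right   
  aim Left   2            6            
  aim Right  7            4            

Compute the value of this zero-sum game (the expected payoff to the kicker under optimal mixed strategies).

In a mixed equilibrium the kicker is indifferent between aim Left and aim Right; this condition fixes q.
  the kicker's expected payoff from aim Left: q·2 + (1−q)·6 = -4q + 6
  the kicker's expected payoff from aim Right: q·7 + (1−q)·4 = 3q + 4
  -4q + 6 = 3q + 4  ⇒  -7q = -2  ⇒  q = 2/7.
The value is the kicker's expected payoff against this mix (using aim Left): (2/7)·2 + (5/7)·6 = 34/7.

v = 34/7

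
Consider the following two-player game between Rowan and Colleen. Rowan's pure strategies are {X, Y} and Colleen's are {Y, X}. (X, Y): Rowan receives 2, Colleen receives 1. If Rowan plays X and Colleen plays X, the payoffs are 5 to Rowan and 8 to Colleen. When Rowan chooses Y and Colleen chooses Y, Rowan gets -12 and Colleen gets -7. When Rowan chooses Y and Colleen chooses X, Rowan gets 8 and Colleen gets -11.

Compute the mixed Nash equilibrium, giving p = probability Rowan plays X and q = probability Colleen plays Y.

In a mixed equilibrium Colleen is indifferent between Y and X; this condition fixes p.
  Colleen's payoff to Y: p·1 + (1−p)·(-7) = 8p - 7
  Colleen's payoff to X: p·8 + (1−p)·(-11) = 19p - 11
  8p - 7 = 19p - 11  ⇒  -11p = -4  ⇒  p = 4/11.
Rowan's indifference between X and Y determines Colleen's mixing probability q:
  Rowan's payoff to X: q·2 + (1−q)·5 = -3q + 5
  Rowan's payoff to Y: q·(-12) + (1−q)·8 = -20q + 8
  -3q + 5 = -20q + 8  ⇒  17q = 3  ⇒  q = 3/17.

p = 4/11, q = 3/17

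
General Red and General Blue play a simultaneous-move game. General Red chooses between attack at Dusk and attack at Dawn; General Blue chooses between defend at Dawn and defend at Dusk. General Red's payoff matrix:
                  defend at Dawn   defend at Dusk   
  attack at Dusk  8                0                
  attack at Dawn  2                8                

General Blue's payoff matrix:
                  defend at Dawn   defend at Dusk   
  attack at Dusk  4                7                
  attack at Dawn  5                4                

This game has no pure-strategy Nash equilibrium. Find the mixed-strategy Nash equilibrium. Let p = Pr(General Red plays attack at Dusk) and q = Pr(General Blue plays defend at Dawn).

p = 1/4, q = 4/7

For General Blue to be willing to mix, General Blue must be indifferent between defend at Dawn and defend at Dusk, which pins down General Red's mix.
  General Blue's payoff from defend at Dawn: p·4 + (1−p)·5 = -p + 5
  General Blue's payoff from defend at Dusk: p·7 + (1−p)·4 = 3p + 4
  -p + 5 = 3p + 4  ⇒  -4p = -1  ⇒  p = 1/4.
General Blue's mix must leave General Red indifferent between attack at Dusk and attack at Dawn.
  General Red's payoff to attack at Dusk: q·8 + (1−q)·0 = 8q
  General Red's payoff to attack at Dawn: q·2 + (1−q)·8 = -6q + 8
  8q = -6q + 8  ⇒  14q = 8  ⇒  q = 4/7.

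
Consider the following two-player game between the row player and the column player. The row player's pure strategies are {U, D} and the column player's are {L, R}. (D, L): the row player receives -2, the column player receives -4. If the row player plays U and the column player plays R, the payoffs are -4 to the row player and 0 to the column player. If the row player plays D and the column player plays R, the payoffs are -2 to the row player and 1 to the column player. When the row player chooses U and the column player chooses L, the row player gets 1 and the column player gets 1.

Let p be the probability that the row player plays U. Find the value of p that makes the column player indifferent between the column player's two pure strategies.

In a mixed equilibrium the column player is indifferent between L and R; this condition fixes p.
  the column player's payoff to L: p·1 + (1−p)·(-4) = 5p - 4
  the column player's payoff to R: p·0 + (1−p)·1 = -p + 1
  5p - 4 = -p + 1  ⇒  6p = 5  ⇒  p = 5/6.

p = 5/6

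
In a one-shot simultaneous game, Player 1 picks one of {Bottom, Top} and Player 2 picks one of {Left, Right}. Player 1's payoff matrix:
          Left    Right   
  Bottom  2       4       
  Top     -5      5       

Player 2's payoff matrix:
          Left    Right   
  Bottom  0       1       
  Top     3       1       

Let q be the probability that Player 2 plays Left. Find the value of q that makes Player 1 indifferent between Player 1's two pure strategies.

Set Player 1's expected payoff from Bottom equal to that from Top:
  Player 1's payoff from Bottom: q·2 + (1−q)·4 = -2q + 4
  Player 1's payoff from Top: q·(-5) + (1−q)·5 = -10q + 5
  -2q + 4 = -10q + 5  ⇒  8q = 1  ⇒  q = 1/8.

q = 1/8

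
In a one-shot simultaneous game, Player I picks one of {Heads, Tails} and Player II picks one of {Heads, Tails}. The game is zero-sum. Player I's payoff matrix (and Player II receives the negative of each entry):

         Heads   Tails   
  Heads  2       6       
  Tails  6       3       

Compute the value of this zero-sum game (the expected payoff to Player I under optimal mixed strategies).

Player I's indifference between Heads and Tails determines Player II's mixing probability q:
  Player I's expected payoff from Heads: q·2 + (1−q)·6 = -4q + 6
  Player I's expected payoff from Tails: q·6 + (1−q)·3 = 3q + 3
  -4q + 6 = 3q + 3  ⇒  -7q = -3  ⇒  q = 3/7.
The value is Player I's expected payoff against this mix (using Heads): (3/7)·2 + (4/7)·6 = 30/7.

v = 30/7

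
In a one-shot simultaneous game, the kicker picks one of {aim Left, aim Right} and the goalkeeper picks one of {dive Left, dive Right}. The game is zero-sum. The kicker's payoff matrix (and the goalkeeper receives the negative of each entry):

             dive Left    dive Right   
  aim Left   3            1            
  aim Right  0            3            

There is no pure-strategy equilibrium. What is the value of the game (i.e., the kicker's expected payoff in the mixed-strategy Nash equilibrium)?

v = 9/5

For the kicker to be willing to mix, the kicker must be indifferent between aim Left and aim Right, which pins down the goalkeeper's mix.
  the kicker's expected payoff from aim Left: q·3 + (1−q)·1 = 2q + 1
  the kicker's expected payoff from aim Right: q·0 + (1−q)·3 = -3q + 3
  2q + 1 = -3q + 3  ⇒  5q = 2  ⇒  q = 2/5.
The value is the kicker's expected payoff against this mix (using aim Left): (2/5)·3 + (3/5)·1 = 9/5.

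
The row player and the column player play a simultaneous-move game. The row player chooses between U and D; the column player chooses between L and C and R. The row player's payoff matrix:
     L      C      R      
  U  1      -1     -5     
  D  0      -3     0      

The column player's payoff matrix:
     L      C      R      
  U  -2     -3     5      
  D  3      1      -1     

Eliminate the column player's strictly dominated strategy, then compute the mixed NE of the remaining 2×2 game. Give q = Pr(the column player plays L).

The column player's strategy C is strictly dominated by L: -2 > -3 and 3 > 1. Eliminate C.
Set the row player's expected payoff from U equal to that from D:
  the row player's expected payoff from U: q·1 + (1−q)·(-5) = 6q - 5
  the row player's expected payoff from D: q·0 + (1−q)·0 = 0
  6q - 5 = 0  ⇒  6q = 5  ⇒  q = 5/6.

q = 5/6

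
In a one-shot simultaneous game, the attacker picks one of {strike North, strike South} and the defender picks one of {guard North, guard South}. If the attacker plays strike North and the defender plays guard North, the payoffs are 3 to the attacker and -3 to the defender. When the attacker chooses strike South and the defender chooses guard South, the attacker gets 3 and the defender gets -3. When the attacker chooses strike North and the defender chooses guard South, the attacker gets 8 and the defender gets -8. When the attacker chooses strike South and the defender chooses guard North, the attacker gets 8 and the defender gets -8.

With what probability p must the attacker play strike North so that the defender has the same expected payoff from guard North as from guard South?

p = 1/2

The defender's indifference between guard North and guard South determines the attacker's mixing probability p:
  the defender's expected payoff from guard North: p·(-3) + (1−p)·(-8) = 5p - 8
  the defender's expected payoff from guard South: p·(-8) + (1−p)·(-3) = -5p - 3
  5p - 8 = -5p - 3  ⇒  10p = 5  ⇒  p = 1/2.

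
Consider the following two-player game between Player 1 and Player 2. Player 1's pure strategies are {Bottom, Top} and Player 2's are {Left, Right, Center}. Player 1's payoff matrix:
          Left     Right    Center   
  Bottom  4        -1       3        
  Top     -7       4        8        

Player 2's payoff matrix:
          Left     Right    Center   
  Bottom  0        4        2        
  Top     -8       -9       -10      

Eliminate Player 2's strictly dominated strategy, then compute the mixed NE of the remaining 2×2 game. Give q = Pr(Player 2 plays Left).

q = 5/16

Player 2's strategy Center is strictly dominated by Right: 4 > 2 and -9 > -10. Eliminate Center.
For Player 1 to be willing to mix, Player 1 must be indifferent between Bottom and Top, which pins down Player 2's mix.
  Player 1's expected payoff from Bottom: q·4 + (1−q)·(-1) = 5q - 1
  Player 1's expected payoff from Top: q·(-7) + (1−q)·4 = -11q + 4
  5q - 1 = -11q + 4  ⇒  16q = 5  ⇒  q = 5/16.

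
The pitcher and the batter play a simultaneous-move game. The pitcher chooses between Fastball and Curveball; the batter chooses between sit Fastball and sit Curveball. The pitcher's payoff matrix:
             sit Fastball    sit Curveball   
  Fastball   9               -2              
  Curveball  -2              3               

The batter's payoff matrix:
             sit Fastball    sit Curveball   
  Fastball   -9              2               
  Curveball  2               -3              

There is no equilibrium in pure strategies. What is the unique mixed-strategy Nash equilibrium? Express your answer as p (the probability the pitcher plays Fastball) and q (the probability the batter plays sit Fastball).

p = 5/16, q = 5/16

For the batter to be willing to mix, the batter must be indifferent between sit Fastball and sit Curveball, which pins down the pitcher's mix.
  the batter's payoff from sit Fastball: p·(-9) + (1−p)·2 = -11p + 2
  the batter's payoff from sit Curveball: p·2 + (1−p)·(-3) = 5p - 3
  -11p + 2 = 5p - 3  ⇒  -16p = -5  ⇒  p = 5/16.
The batter's mix must leave the pitcher indifferent between Fastball and Curveball.
  the pitcher's expected payoff from Fastball: q·9 + (1−q)·(-2) = 11q - 2
  the pitcher's expected payoff from Curveball: q·(-2) + (1−q)·3 = -5q + 3
  11q - 2 = -5q + 3  ⇒  16q = 5  ⇒  q = 5/16.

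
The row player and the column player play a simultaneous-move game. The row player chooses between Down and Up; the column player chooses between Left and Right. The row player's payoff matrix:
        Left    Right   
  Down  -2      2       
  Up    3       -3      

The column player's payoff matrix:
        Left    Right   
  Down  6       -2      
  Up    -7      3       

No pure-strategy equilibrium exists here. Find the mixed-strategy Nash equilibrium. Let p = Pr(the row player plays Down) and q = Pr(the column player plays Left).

p = 5/9, q = 1/2

The row player's mix must leave the column player indifferent between Left and Right.
  the column player's payoff from Left: p·6 + (1−p)·(-7) = 13p - 7
  the column player's payoff from Right: p·(-2) + (1−p)·3 = -5p + 3
  13p - 7 = -5p + 3  ⇒  18p = 10  ⇒  p = 5/9.
For the row player to be willing to mix, the row player must be indifferent between Down and Up, which pins down the column player's mix.
  the row player's expected payoff from Down: q·(-2) + (1−q)·2 = -4q + 2
  the row player's expected payoff from Up: q·3 + (1−q)·(-3) = 6q - 3
  -4q + 2 = 6q - 3  ⇒  -10q = -5  ⇒  q = 1/2.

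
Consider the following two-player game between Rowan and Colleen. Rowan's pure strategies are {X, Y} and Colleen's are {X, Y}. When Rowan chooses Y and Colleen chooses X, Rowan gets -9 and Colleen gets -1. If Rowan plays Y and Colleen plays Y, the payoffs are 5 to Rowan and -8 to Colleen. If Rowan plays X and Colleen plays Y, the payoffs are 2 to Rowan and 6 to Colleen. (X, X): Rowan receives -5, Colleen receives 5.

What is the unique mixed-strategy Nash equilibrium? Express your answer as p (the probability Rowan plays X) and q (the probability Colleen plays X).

For Colleen to be willing to mix, Colleen must be indifferent between X and Y, which pins down Rowan's mix.
  Colleen's payoff to X: p·5 + (1−p)·(-1) = 6p - 1
  Colleen's payoff to Y: p·6 + (1−p)·(-8) = 14p - 8
  6p - 1 = 14p - 8  ⇒  -8p = -7  ⇒  p = 7/8.
In a mixed equilibrium Rowan is indifferent between X and Y; this condition fixes q.
  Rowan's payoff to X: q·(-5) + (1−q)·2 = -7q + 2
  Rowan's payoff to Y: q·(-9) + (1−q)·5 = -14q + 5
  -7q + 2 = -14q + 5  ⇒  7q = 3  ⇒  q = 3/7.

p = 7/8, q = 3/7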